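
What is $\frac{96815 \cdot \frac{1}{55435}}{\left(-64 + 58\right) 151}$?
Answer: $- \frac{19363}{10044822} \approx -0.0019277$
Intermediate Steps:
$\frac{96815 \cdot \frac{1}{55435}}{\left(-64 + 58\right) 151} = \frac{96815 \cdot \frac{1}{55435}}{\left(-6\right) 151} = \frac{19363}{11087 \left(-906\right)} = \frac{19363}{11087} \left(- \frac{1}{906}\right) = - \frac{19363}{10044822}$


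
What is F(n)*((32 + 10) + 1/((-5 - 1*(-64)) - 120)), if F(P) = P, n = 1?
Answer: 2561/61 ≈ 41.984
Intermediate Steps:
F(n)*((32 + 10) + 1/((-5 - 1*(-64)) - 120)) = 1*((32 + 10) + 1/((-5 - 1*(-64)) - 120)) = 1*(42 + 1/((-5 + 64) - 120)) = 1*(42 + 1/(59 - 120)) = 1*(42 + 1/(-61)) = 1*(42 - 1/61) = 1*(2561/61) = 2561/61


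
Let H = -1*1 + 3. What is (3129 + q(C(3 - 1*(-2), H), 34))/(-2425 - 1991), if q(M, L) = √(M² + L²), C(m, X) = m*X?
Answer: -1043/1472 - √314/2208 ≈ -0.71659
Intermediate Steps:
H = 2 (H = -1 + 3 = 2)
C(m, X) = X*m
q(M, L) = √(L² + M²)
(3129 + q(C(3 - 1*(-2), H), 34))/(-2425 - 1991) = (3129 + √(34² + (2*(3 - 1*(-2)))²))/(-2425 - 1991) = (3129 + √(1156 + (2*(3 + 2))²))/(-4416) = (3129 + √(1156 + (2*5)²))*(-1/4416) = (3129 + √(1156 + 10²))*(-1/4416) = (3129 + √(1156 + 100))*(-1/4416) = (3129 + √1256)*(-1/4416) = (3129 + 2*√314)*(-1/4416) = -1043/1472 - √314/2208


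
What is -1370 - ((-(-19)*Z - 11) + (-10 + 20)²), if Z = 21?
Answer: -1858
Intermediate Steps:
-1370 - ((-(-19)*Z - 11) + (-10 + 20)²) = -1370 - ((-(-19)*21 - 11) + (-10 + 20)²) = -1370 - ((-19*(-21) - 11) + 10²) = -1370 - ((399 - 11) + 100) = -1370 - (388 + 100) = -1370 - 1*488 = -1370 - 488 = -1858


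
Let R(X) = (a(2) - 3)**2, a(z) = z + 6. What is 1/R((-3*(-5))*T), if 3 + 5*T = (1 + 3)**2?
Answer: 1/25 ≈ 0.040000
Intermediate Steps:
T = 13/5 (T = -3/5 + (1 + 3)**2/5 = -3/5 + (1/5)*4**2 = -3/5 + (1/5)*16 = -3/5 + 16/5 = 13/5 ≈ 2.6000)
a(z) = 6 + z
R(X) = 25 (R(X) = ((6 + 2) - 3)**2 = (8 - 3)**2 = 5**2 = 25)
1/R((-3*(-5))*T) = 1/25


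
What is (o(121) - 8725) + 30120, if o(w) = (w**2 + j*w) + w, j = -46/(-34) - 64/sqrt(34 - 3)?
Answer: 617452/17 - 7744*sqrt(31)/31 ≈ 34930.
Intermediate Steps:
j = 23/17 - 64*sqrt(31)/31 (j = -46*(-1/34) - 64*sqrt(31)/31 = 23/17 - 64*sqrt(31)/31 ≈ -10.142)
o(w) = w + w**2 + w*(23/17 - 64*sqrt(31)/31) (o(w) = (w**2 + (23/17 - 64*sqrt(31)/31)*w) + w = (w**2 + w*(23/17 - 64*sqrt(31)/31)) + w = w + w**2 + w*(23/17 - 64*sqrt(31)/31))
(o(121) - 8725) + 30120 = ((1/527)*121*(1240 - 1088*sqrt(31) + 527*121) - 8725) + 30120 = ((1/527)*121*(1240 - 1088*sqrt(31) + 63767) - 8725) + 30120 = ((1/527)*121*(65007 - 1088*sqrt(31)) - 8725) + 30120 = ((253737/17 - 7744*sqrt(31)/31) - 8725) + 30120 = (105412/17 - 7744*sqrt(31)/31) + 30120 = 617452/17 - 7744*sqrt(31)/31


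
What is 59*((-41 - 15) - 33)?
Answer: -5251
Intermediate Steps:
59*((-41 - 15) - 33) = 59*(-56 - 33) = 59*(-89) = -5251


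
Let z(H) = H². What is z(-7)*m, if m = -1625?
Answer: -79625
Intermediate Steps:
z(-7)*m = (-7)²*(-1625) = 49*(-1625) = -79625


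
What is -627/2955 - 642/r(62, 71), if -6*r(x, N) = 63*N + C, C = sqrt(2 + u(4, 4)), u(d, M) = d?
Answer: 4263310651/6569202385 - 1284*sqrt(6)/6669241 ≈ 0.64851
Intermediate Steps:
C = sqrt(6) (C = sqrt(2 + 4) = sqrt(6) ≈ 2.4495)
r(x, N) = -21*N/2 - sqrt(6)/6 (r(x, N) = -(63*N + sqrt(6))/6 = -(sqrt(6) + 63*N)/6 = -21*N/2 - sqrt(6)/6)
-627/2955 - 642/r(62, 71) = -627/2955 - 642/(-21/2*71 - sqrt(6)/6) = -627*1/2955 - 642/(-1491/2 - sqrt(6)/6) = -209/985 - 642/(-1491/2 - sqrt(6)/6)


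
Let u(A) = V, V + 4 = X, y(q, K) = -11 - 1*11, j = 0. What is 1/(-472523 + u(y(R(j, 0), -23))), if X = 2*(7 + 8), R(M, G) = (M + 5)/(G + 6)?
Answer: -1/472497 ≈ -2.1164e-6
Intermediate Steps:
R(M, G) = (5 + M)/(6 + G)
X = 30 (X = 2*15 = 30)
y(q, K) = -22 (y(q, K) = -11 - 11 = -22)
V = 26 (V = -4 + 30 = 26)
u(A) = 26
1/(-472523 + u(y(R(j, 0), -23))) = 1/(-472523 + 26) = 1/(-472497) = -1/472497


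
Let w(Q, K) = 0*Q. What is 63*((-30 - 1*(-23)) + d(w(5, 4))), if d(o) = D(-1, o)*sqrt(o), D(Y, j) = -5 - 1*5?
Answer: -441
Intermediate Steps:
w(Q, K) = 0
D(Y, j) = -10 (D(Y, j) = -5 - 5 = -10)
d(o) = -10*sqrt(o)
63*((-30 - 1*(-23)) + d(w(5, 4))) = 63*((-30 - 1*(-23)) - 10*sqrt(0)) = 63*((-30 + 23) - 10*0) = 63*(-7 + 0) = 63*(-7) = -441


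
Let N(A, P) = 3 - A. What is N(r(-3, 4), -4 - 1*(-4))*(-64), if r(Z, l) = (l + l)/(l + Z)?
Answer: 320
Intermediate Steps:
r(Z, l) = 2*l/(Z + l) (r(Z, l) = (2*l)/(Z + l) = 2*l/(Z + l))
N(r(-3, 4), -4 - 1*(-4))*(-64) = (3 - 2*4/(-3 + 4))*(-64) = (3 - 2*4/1)*(-64) = (3 - 2*4)*(-64) = (3 - 1*8)*(-64) = (3 - 8)*(-64) = -5*(-64) = 320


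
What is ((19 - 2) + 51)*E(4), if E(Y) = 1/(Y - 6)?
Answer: -34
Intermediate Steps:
E(Y) = 1/(-6 + Y)
((19 - 2) + 51)*E(4) = ((19 - 2) + 51)/(-6 + 4) = (17 + 51)/(-2) = 68*(-1/2) = -34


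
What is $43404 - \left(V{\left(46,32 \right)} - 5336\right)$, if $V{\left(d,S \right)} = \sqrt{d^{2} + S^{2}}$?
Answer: $48740 - 2 \sqrt{785} \approx 48684.0$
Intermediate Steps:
$V{\left(d,S \right)} = \sqrt{S^{2} + d^{2}}$
$43404 - \left(V{\left(46,32 \right)} - 5336\right) = 43404 - \left(\sqrt{32^{2} + 46^{2}} - 5336\right) = 43404 - \left(\sqrt{1024 + 2116} - 5336\right) = 43404 - \left(\sqrt{3140} - 5336\right) = 43404 - \left(2 \sqrt{785} - 5336\right) = 43404 - \left(-5336 + 2 \sqrt{785}\right) = 43404 + \left(5336 - 2 \sqrt{785}\right) = 48740 - 2 \sqrt{785}$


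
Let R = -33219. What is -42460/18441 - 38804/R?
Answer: -77210464/68065731 ≈ -1.1344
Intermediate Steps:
-42460/18441 - 38804/R = -42460/18441 - 38804/(-33219) = -42460*1/18441 - 38804*(-1/33219) = -42460/18441 + 38804/33219 = -77210464/68065731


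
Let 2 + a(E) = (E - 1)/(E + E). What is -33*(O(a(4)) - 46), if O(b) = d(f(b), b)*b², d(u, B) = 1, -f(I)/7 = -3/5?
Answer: 91575/64 ≈ 1430.9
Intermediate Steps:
f(I) = 21/5 (f(I) = -(-21)/5 = -7*(-⅗) = 21/5)
a(E) = -2 + (-1 + E)/(2*E) (a(E) = -2 + (E - 1)/(E + E) = -2 + (-1 + E)/((2*E)) = -2 + (-1 + E)*(1/(2*E)) = -2 + (-1 + E)/(2*E))
O(b) = b² (O(b) = 1*b² = b²)
-33*(O(a(4)) - 46) = -33*(((½)*(-1 - 3*4)/4)² - 46) = -33*(((½)*(¼)*(-1 - 12))² - 46) = -33*(((½)*(¼)*(-13))² - 46) = -33*((-13/8)² - 46) = -33*(169/64 - 46) = -33*(-2775/64) = 91575/64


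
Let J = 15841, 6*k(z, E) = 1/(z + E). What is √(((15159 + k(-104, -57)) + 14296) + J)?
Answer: √42268233210/966 ≈ 212.83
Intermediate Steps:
k(z, E) = 1/(6*(E + z)) (k(z, E) = 1/(6*(z + E)) = 1/(6*(E + z)))
√(((15159 + k(-104, -57)) + 14296) + J) = √(((15159 + 1/(6*(-57 - 104))) + 14296) + 15841) = √(((15159 + (⅙)/(-161)) + 14296) + 15841) = √(((15159 + (⅙)*(-1/161)) + 14296) + 15841) = √(((15159 - 1/966) + 14296) + 15841) = √((14643593/966 + 14296) + 15841) = √(28453529/966 + 15841) = √(43755935/966) = √42268233210/966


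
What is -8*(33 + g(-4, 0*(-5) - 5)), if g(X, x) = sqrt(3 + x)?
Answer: -264 - 8*I*sqrt(2) ≈ -264.0 - 11.314*I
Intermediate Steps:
-8*(33 + g(-4, 0*(-5) - 5)) = -8*(33 + sqrt(3 + (0*(-5) - 5))) = -8*(33 + sqrt(3 + (0 - 5))) = -8*(33 + sqrt(3 - 5)) = -8*(33 + sqrt(-2)) = -8*(33 + I*sqrt(2)) = -264 - 8*I*sqrt(2)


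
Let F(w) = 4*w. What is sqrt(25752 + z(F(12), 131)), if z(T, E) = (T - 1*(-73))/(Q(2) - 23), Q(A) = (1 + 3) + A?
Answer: sqrt(7440271)/17 ≈ 160.45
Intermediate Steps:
Q(A) = 4 + A
z(T, E) = -73/17 - T/17 (z(T, E) = (T - 1*(-73))/((4 + 2) - 23) = (T + 73)/(6 - 23) = (73 + T)/(-17) = (73 + T)*(-1/17) = -73/17 - T/17)
sqrt(25752 + z(F(12), 131)) = sqrt(25752 + (-73/17 - 4*12/17)) = sqrt(25752 + (-73/17 - 1/17*48)) = sqrt(25752 + (-73/17 - 48/17)) = sqrt(25752 - 121/17) = sqrt(437663/17) = sqrt(7440271)/17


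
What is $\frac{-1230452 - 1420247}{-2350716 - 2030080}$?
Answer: $\frac{2650699}{4380796} \approx 0.60507$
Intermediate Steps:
$\frac{-1230452 - 1420247}{-2350716 - 2030080} = - \frac{2650699}{-4380796} = \left(-2650699\right) \left(- \frac{1}{4380796}\right) = \frac{2650699}{4380796}$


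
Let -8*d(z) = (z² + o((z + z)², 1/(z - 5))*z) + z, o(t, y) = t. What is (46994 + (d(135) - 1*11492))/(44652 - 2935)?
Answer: -2393961/83434 ≈ -28.693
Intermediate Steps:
d(z) = -z³/2 - z/8 - z²/8 (d(z) = -((z² + (z + z)²*z) + z)/8 = -((z² + (2*z)²*z) + z)/8 = -((z² + (4*z²)*z) + z)/8 = -((z² + 4*z³) + z)/8 = -(z + z² + 4*z³)/8 = -z³/2 - z/8 - z²/8)
(46994 + (d(135) - 1*11492))/(44652 - 2935) = (46994 + (-⅛*135*(1 + 135 + 4*135²) - 1*11492))/(44652 - 2935) = (46994 + (-⅛*135*(1 + 135 + 4*18225) - 11492))/41717 = (46994 + (-⅛*135*(1 + 135 + 72900) - 11492))*(1/41717) = (46994 + (-⅛*135*73036 - 11492))*(1/41717) = (46994 + (-2464965/2 - 11492))*(1/41717) = (46994 - 2487949/2)*(1/41717) = -2393961/2*1/41717 = -2393961/83434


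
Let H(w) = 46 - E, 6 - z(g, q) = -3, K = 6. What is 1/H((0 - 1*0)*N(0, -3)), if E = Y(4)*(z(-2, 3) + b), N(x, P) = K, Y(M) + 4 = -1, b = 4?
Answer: 1/111 ≈ 0.0090090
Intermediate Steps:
Y(M) = -5 (Y(M) = -4 - 1 = -5)
z(g, q) = 9 (z(g, q) = 6 - 1*(-3) = 6 + 3 = 9)
N(x, P) = 6
E = -65 (E = -5*(9 + 4) = -5*13 = -65)
H(w) = 111 (H(w) = 46 - 1*(-65) = 46 + 65 = 111)
1/H((0 - 1*0)*N(0, -3)) = 1/111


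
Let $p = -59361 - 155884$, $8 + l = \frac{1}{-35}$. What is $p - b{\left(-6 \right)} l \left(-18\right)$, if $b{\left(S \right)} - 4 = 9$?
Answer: $- \frac{7599329}{35} \approx -2.1712 \cdot 10^{5}$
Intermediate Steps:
$b{\left(S \right)} = 13$ ($b{\left(S \right)} = 4 + 9 = 13$)
$l = - \frac{281}{35}$ ($l = -8 + \frac{1}{-35} = -8 - \frac{1}{35} = - \frac{281}{35} \approx -8.0286$)
$p = -215245$ ($p = -59361 - 155884 = -215245$)
$p - b{\left(-6 \right)} l \left(-18\right) = -215245 - 13 \left(- \frac{281}{35}\right) \left(-18\right) = -215245 - \left(- \frac{3653}{35}\right) \left(-18\right) = -215245 - \frac{65754}{35} = - \frac{7599329}{35}$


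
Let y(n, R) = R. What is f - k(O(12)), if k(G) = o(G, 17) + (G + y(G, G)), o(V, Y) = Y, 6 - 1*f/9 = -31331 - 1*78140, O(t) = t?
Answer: 985252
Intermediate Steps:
f = 985293 (f = 54 - 9*(-31331 - 1*78140) = 54 - 9*(-31331 - 78140) = 54 - 9*(-109471) = 54 + 985239 = 985293)
k(G) = 17 + 2*G (k(G) = 17 + (G + G) = 17 + 2*G)
f - k(O(12)) = 985293 - (17 + 2*12) = 985293 - (17 + 24) = 985293 - 1*41 = 985293 - 41 = 985252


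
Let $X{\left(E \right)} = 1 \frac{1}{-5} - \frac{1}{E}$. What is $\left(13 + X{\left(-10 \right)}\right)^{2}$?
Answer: $\frac{16641}{100} \approx 166.41$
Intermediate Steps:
$X{\left(E \right)} = - \frac{1}{5} - \frac{1}{E}$ ($X{\left(E \right)} = 1 \left(- \frac{1}{5}\right) - \frac{1}{E} = - \frac{1}{5} - \frac{1}{E}$)
$\left(13 + X{\left(-10 \right)}\right)^{2} = \left(13 + \frac{-5 - -10}{5 \left(-10\right)}\right)^{2} = \left(13 + \frac{1}{5} \left(- \frac{1}{10}\right) \left(-5 + 10\right)\right)^{2} = \left(13 + \frac{1}{5} \left(- \frac{1}{10}\right) 5\right)^{2} = \left(13 - \frac{1}{10}\right)^{2} = \left(\frac{129}{10}\right)^{2} = \frac{16641}{100}$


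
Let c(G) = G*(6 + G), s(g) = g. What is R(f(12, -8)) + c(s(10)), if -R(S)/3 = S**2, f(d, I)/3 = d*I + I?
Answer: -291872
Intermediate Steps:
f(d, I) = 3*I + 3*I*d (f(d, I) = 3*(d*I + I) = 3*(I*d + I) = 3*(I + I*d) = 3*I + 3*I*d)
R(S) = -3*S**2
R(f(12, -8)) + c(s(10)) = -3*576*(1 + 12)**2 + 10*(6 + 10) = -3*(3*(-8)*13)**2 + 10*16 = -3*(-312)**2 + 160 = -3*97344 + 160 = -292032 + 160 = -291872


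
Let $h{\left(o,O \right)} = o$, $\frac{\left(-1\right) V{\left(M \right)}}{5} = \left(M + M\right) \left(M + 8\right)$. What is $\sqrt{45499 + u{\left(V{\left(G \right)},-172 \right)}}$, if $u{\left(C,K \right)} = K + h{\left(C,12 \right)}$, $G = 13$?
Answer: $3 \sqrt{4733} \approx 206.39$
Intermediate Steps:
$V{\left(M \right)} = - 10 M \left(8 + M\right)$ ($V{\left(M \right)} = - 5 \left(M + M\right) \left(M + 8\right) = - 5 \cdot 2 M \left(8 + M\right) = - 10 M \left(8 + M\right)$)
$u{\left(C,K \right)} = C + K$ ($u{\left(C,K \right)} = K + C = C + K$)
$\sqrt{45499 + u{\left(V{\left(G \right)},-172 \right)}} = \sqrt{45499 - \left(172 + 130 \left(8 + 13\right)\right)} = \sqrt{45499 - \left(172 + 130 \cdot 21\right)} = \sqrt{45499 - 2902} = \sqrt{42597} = 3 \sqrt{4733}$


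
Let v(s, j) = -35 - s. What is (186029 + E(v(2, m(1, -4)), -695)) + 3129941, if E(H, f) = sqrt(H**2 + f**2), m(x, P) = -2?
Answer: 3315970 + sqrt(484394) ≈ 3.3167e+6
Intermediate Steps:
(186029 + E(v(2, m(1, -4)), -695)) + 3129941 = (186029 + sqrt((-35 - 1*2)**2 + (-695)**2)) + 3129941 = (186029 + sqrt((-35 - 2)**2 + 483025)) + 3129941 = (186029 + sqrt((-37)**2 + 483025)) + 3129941 = (186029 + sqrt(1369 + 483025)) + 3129941 = (186029 + sqrt(484394)) + 3129941 = 3315970 + sqrt(484394)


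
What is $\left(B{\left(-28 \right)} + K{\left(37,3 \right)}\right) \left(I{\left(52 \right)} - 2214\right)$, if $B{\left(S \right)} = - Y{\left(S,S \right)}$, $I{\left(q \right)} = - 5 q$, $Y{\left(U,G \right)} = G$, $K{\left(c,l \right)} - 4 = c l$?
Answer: $-353782$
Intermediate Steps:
$K{\left(c,l \right)} = 4 + c l$
$B{\left(S \right)} = - S$
$\left(B{\left(-28 \right)} + K{\left(37,3 \right)}\right) \left(I{\left(52 \right)} - 2214\right) = \left(\left(-1\right) \left(-28\right) + \left(4 + 37 \cdot 3\right)\right) \left(\left(-5\right) 52 - 2214\right) = \left(28 + \left(4 + 111\right)\right) \left(-260 - 2214\right) = \left(28 + 115\right) \left(-2474\right) = 143 \left(-2474\right) = -353782$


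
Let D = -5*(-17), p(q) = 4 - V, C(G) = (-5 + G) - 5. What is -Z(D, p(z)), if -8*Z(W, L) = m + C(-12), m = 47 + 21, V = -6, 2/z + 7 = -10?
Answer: 23/4 ≈ 5.7500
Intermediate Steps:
z = -2/17 (z = 2/(-7 - 10) = 2/(-17) = 2*(-1/17) = -2/17 ≈ -0.11765)
C(G) = -10 + G
p(q) = 10 (p(q) = 4 - 1*(-6) = 4 + 6 = 10)
D = 85
m = 68
Z(W, L) = -23/4 (Z(W, L) = -(68 + (-10 - 12))/8 = -(68 - 22)/8 = -⅛*46 = -23/4)
-Z(D, p(z)) = -1*(-23/4) = 23/4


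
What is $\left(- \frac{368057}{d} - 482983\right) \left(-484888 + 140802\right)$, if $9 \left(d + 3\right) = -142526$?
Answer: $\frac{23689413774809396}{142553} \approx 1.6618 \cdot 10^{11}$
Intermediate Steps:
$d = - \frac{142553}{9}$ ($d = -3 + \frac{1}{9} \left(-142526\right) = -3 - \frac{142526}{9} = - \frac{142553}{9} \approx -15839.0$)
$\left(- \frac{368057}{d} - 482983\right) \left(-484888 + 140802\right) = \left(- \frac{368057}{- \frac{142553}{9}} - 482983\right) \left(-484888 + 140802\right) = \left(\left(-368057\right) \left(- \frac{9}{142553}\right) - 482983\right) \left(-344086\right) = \left(\frac{3312513}{142553} - 482983\right) \left(-344086\right) = \left(- \frac{68847363086}{142553}\right) \left(-344086\right) = \frac{23689413774809396}{142553}$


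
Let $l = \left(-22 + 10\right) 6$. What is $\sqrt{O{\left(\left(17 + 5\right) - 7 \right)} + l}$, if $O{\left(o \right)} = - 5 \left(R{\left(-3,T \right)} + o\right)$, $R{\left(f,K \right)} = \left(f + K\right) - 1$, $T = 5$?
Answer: $2 i \sqrt{38} \approx 12.329 i$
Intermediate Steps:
$R{\left(f,K \right)} = -1 + K + f$ ($R{\left(f,K \right)} = \left(K + f\right) - 1 = -1 + K + f$)
$l = -72$ ($l = \left(-12\right) 6 = -72$)
$O{\left(o \right)} = -5 - 5 o$ ($O{\left(o \right)} = - 5 \left(\left(-1 + 5 - 3\right) + o\right) = - 5 \left(1 + o\right) = -5 - 5 o$)
$\sqrt{O{\left(\left(17 + 5\right) - 7 \right)} + l} = \sqrt{\left(-5 - 5 \left(\left(17 + 5\right) - 7\right)\right) - 72} = \sqrt{\left(-5 - 5 \left(22 - 7\right)\right) - 72} = \sqrt{\left(-5 - 75\right) - 72} = \sqrt{-80 - 72} = \sqrt{-152} = 2 i \sqrt{38}$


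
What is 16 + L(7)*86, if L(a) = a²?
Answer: 4230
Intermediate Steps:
16 + L(7)*86 = 16 + 7²*86 = 16 + 49*86 = 16 + 4214 = 4230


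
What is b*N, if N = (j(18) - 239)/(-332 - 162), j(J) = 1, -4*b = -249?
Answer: 29631/988 ≈ 29.991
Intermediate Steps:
b = 249/4 (b = -¼*(-249) = 249/4 ≈ 62.250)
N = 119/247 (N = (1 - 239)/(-332 - 162) = -238/(-494) = -238*(-1/494) = 119/247 ≈ 0.48178)
b*N = (249/4)*(119/247) = 29631/988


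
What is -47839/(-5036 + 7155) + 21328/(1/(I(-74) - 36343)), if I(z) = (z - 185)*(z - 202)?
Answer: 1588163430673/2119 ≈ 7.4949e+8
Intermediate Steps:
I(z) = (-202 + z)*(-185 + z) (I(z) = (-185 + z)*(-202 + z) = (-202 + z)*(-185 + z))
-47839/(-5036 + 7155) + 21328/(1/(I(-74) - 36343)) = -47839/(-5036 + 7155) + 21328/(1/((37370 + (-74)² - 387*(-74)) - 36343)) = -47839/2119 + 21328/(1/((37370 + 5476 + 28638) - 36343)) = -47839*1/2119 + 21328/(1/(71484 - 36343)) = -47839/2119 + 21328/(1/35141) = -47839/2119 + 21328*35141 = -47839/2119 + 749487248 = 1588163430673/2119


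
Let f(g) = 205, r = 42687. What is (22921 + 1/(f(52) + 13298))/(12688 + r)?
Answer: 309502264/747728625 ≈ 0.41392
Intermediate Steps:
(22921 + 1/(f(52) + 13298))/(12688 + r) = (22921 + 1/(205 + 13298))/(12688 + 42687) = (22921 + 1/13503)/55375 = (22921 + 1/13503)*(1/55375) = (309502264/13503)*(1/55375) = 309502264/747728625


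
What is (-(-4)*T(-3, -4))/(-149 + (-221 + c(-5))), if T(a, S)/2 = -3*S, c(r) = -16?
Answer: -48/193 ≈ -0.24870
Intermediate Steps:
T(a, S) = -6*S (T(a, S) = 2*(-3*S) = -6*S)
(-(-4)*T(-3, -4))/(-149 + (-221 + c(-5))) = (-(-4)*(-6*(-4)))/(-149 + (-221 - 16)) = (-(-4)*24)/(-149 - 237) = -4*(-24)/(-386) = 96*(-1/386) = -48/193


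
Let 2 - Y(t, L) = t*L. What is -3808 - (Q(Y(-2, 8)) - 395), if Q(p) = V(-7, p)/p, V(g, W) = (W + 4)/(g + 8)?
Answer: -30728/9 ≈ -3414.2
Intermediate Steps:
Y(t, L) = 2 - L*t (Y(t, L) = 2 - t*L = 2 - L*t)
V(g, W) = (4 + W)/(8 + g)
Q(p) = (4 + p)/p (Q(p) = ((4 + p)/(8 - 7))/p = ((4 + p)/1)/p = (1*(4 + p))/p = (4 + p)/p)
-3808 - (Q(Y(-2, 8)) - 395) = -3808 - ((4 + (2 - 1*8*(-2)))/(2 - 1*8*(-2)) - 395) = -3808 - ((4 + (2 + 16))/(2 + 16) - 395) = -3808 - ((4 + 18)/18 - 395) = -3808 - ((1/18)*22 - 395) = -3808 - (11/9 - 395) = -3808 - 1*(-3544/9) = -3808 + 3544/9 = -30728/9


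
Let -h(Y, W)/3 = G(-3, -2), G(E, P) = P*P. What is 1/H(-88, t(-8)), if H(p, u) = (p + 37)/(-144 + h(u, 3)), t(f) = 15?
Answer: 52/17 ≈ 3.0588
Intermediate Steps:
G(E, P) = P²
h(Y, W) = -12 (h(Y, W) = -3*(-2)² = -3*4 = -12)
H(p, u) = -37/156 - p/156 (H(p, u) = (p + 37)/(-144 - 12) = (37 + p)/(-156) = (37 + p)*(-1/156) = -37/156 - p/156)
1/H(-88, t(-8)) = 1/(-37/156 - 1/156*(-88)) = 1/(-37/156 + 22/39) = 1/(17/52) = 52/17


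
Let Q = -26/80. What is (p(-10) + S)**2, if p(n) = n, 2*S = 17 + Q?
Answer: 17689/6400 ≈ 2.7639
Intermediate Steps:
Q = -13/40 (Q = -26*1/80 = -13/40 ≈ -0.32500)
S = 667/80 (S = (17 - 13/40)/2 = (1/2)*(667/40) = 667/80 ≈ 8.3375)
(p(-10) + S)**2 = (-10 + 667/80)**2 = (-133/80)**2 = 17689/6400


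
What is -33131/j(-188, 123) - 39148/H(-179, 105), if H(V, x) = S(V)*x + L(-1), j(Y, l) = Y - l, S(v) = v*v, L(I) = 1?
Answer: 55725323529/523149583 ≈ 106.52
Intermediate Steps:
S(v) = v²
H(V, x) = 1 + x*V² (H(V, x) = V²*x + 1 = x*V² + 1 = 1 + x*V²)
-33131/j(-188, 123) - 39148/H(-179, 105) = -33131/(-188 - 1*123) - 39148/(1 + 105*(-179)²) = -33131/(-188 - 123) - 39148/(1 + 105*32041) = -33131/(-311) - 39148/(1 + 3364305) = -33131*(-1/311) - 39148/3364306 = 33131/311 - 39148*1/3364306 = 33131/311 - 19574/1682153 = 55725323529/523149583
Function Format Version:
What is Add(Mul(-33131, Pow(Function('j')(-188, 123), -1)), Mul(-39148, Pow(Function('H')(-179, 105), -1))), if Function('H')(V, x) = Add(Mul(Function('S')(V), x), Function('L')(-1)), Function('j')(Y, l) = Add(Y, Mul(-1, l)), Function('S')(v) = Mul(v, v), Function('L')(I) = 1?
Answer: Rational(55725323529, 523149583) ≈ 106.52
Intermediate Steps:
Function('S')(v) = Pow(v, 2)
Function('H')(V, x) = Add(1, Mul(x, Pow(V, 2))) (Function('H')(V, x) = Add(Mul(Pow(V, 2), x), 1) = Add(Mul(x, Pow(V, 2)), 1) = Add(1, Mul(x, Pow(V, 2))))
Add(Mul(-33131, Pow(Function('j')(-188, 123), -1)), Mul(-39148, Pow(Function('H')(-179, 105), -1))) = Add(Mul(-33131, Pow(Add(-188, Mul(-1, 123)), -1)), Mul(-39148, Pow(Add(1, Mul(105, Pow(-179, 2))), -1))) = Add(Mul(-33131, Pow(Add(-188, -123), -1)), Mul(-39148, Pow(Add(1, Mul(105, 32041)), -1))) = Add(Mul(-33131, Pow(-311, -1)), Mul(-39148, Pow(Add(1, 3364305), -1))) = Add(Mul(-33131, Rational(-1, 311)), Mul(-39148, Pow(3364306, -1))) = Add(Rational(33131, 311), Mul(-39148, Rational(1, 3364306))) = Add(Rational(33131, 311), Rational(-19574, 1682153)) = Rational(55725323529, 523149583)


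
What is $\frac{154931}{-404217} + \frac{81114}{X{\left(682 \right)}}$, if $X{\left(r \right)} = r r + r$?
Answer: $- \frac{1790005984}{8558486541} \approx -0.20915$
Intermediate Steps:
$X{\left(r \right)} = r + r^{2}$ ($X{\left(r \right)} = r^{2} + r = r + r^{2}$)
$\frac{154931}{-404217} + \frac{81114}{X{\left(682 \right)}} = \frac{154931}{-404217} + \frac{81114}{682 \left(1 + 682\right)} = 154931 \left(- \frac{1}{404217}\right) + \frac{81114}{682 \cdot 683} = - \frac{154931}{404217} + \frac{81114}{465806} = - \frac{154931}{404217} + 81114 \cdot \frac{1}{465806} = - \frac{154931}{404217} + \frac{3687}{21173} = - \frac{1790005984}{8558486541}$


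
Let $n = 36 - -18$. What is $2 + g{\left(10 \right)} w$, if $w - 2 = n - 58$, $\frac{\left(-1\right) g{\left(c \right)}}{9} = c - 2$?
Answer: $146$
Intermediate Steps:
$n = 54$ ($n = 36 + 18 = 54$)
$g{\left(c \right)} = 18 - 9 c$ ($g{\left(c \right)} = - 9 \left(c - 2\right) = - 9 \left(-2 + c\right) = 18 - 9 c$)
$w = -2$ ($w = 2 + \left(54 - 58\right) = 2 - 4 = -2$)
$2 + g{\left(10 \right)} w = 2 + \left(18 - 90\right) \left(-2\right) = 2 - -144 = 2 + 144 = 146$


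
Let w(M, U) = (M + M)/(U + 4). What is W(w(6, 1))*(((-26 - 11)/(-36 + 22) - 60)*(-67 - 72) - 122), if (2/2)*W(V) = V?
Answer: 659454/35 ≈ 18842.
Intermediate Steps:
w(M, U) = 2*M/(4 + U) (w(M, U) = (2*M)/(4 + U) = 2*M/(4 + U))
W(V) = V
W(w(6, 1))*(((-26 - 11)/(-36 + 22) - 60)*(-67 - 72) - 122) = (2*6/(4 + 1))*(((-26 - 11)/(-36 + 22) - 60)*(-67 - 72) - 122) = (2*6/5)*((-37/(-14) - 60)*(-139) - 122) = (2*6*(1/5))*((-37*(-1/14) - 60)*(-139) - 122) = 12*((37/14 - 60)*(-139) - 122)/5 = 12*(-803/14*(-139) - 122)/5 = 12*(111617/14 - 122)/5 = (12/5)*(109909/14) = 659454/35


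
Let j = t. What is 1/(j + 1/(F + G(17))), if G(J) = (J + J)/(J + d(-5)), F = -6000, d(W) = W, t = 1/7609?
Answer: -273794647/9671 ≈ -28311.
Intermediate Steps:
t = 1/7609 ≈ 0.00013142
j = 1/7609 ≈ 0.00013142
G(J) = 2*J/(-5 + J) (G(J) = (J + J)/(J - 5) = (2*J)/(-5 + J) = 2*J/(-5 + J))
1/(j + 1/(F + G(17))) = 1/(1/7609 + 1/(-6000 + 2*17/(-5 + 17))) = 1/(1/7609 + 1/(-6000 + 2*17/12)) = 1/(1/7609 + 1/(-6000 + 2*17*(1/12))) = 1/(1/7609 + 1/(-6000 + 17/6)) = 1/(1/7609 + 1/(-35983/6)) = 1/(1/7609 - 6/35983) = 1/(-9671/273794647) = -273794647/9671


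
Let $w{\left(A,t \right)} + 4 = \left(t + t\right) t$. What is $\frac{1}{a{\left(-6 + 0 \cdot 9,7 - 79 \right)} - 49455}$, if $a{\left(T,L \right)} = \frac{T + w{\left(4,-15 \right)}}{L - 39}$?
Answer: $- \frac{111}{5489945} \approx -2.0219 \cdot 10^{-5}$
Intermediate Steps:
$w{\left(A,t \right)} = -4 + 2 t^{2}$ ($w{\left(A,t \right)} = -4 + \left(t + t\right) t = -4 + 2 t t = -4 + 2 t^{2}$)
$a{\left(T,L \right)} = \frac{446 + T}{-39 + L}$ ($a{\left(T,L \right)} = \frac{T - \left(4 - 2 \left(-15\right)^{2}\right)}{L - 39} = \frac{T + \left(-4 + 2 \cdot 225\right)}{-39 + L} = \frac{T + \left(-4 + 450\right)}{-39 + L} = \frac{T + 446}{-39 + L} = \frac{446 + T}{-39 + L}$)
$\frac{1}{a{\left(-6 + 0 \cdot 9,7 - 79 \right)} - 49455} = \frac{1}{\frac{446 + \left(-6 + 0 \cdot 9\right)}{-39 + \left(7 - 79\right)} - 49455} = \frac{1}{\frac{446 + \left(-6 + 0\right)}{-39 + \left(7 - 79\right)} - 49455} = \frac{1}{\frac{446 - 6}{-39 - 72} - 49455} = \frac{1}{\frac{1}{-111} \cdot 440 - 49455} = \frac{1}{\left(- \frac{1}{111}\right) 440 - 49455} = \frac{1}{- \frac{440}{111} - 49455} = \frac{1}{- \frac{5489945}{111}} = - \frac{111}{5489945}$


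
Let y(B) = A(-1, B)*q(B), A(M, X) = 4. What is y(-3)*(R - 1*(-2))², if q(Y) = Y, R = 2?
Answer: -192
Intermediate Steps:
y(B) = 4*B
y(-3)*(R - 1*(-2))² = (4*(-3))*(2 - 1*(-2))² = -12*(2 + 2)² = -12*4² = -12*16 = -192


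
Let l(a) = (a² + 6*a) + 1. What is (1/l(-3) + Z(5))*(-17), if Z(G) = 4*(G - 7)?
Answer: 1105/8 ≈ 138.13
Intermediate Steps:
l(a) = 1 + a² + 6*a
Z(G) = -28 + 4*G (Z(G) = 4*(-7 + G) = -28 + 4*G)
(1/l(-3) + Z(5))*(-17) = (1/(1 + (-3)² + 6*(-3)) + (-28 + 4*5))*(-17) = (1/(1 + 9 - 18) + (-28 + 20))*(-17) = (1/(-8) - 8)*(-17) = (-⅛ - 8)*(-17) = -65/8*(-17) = 1105/8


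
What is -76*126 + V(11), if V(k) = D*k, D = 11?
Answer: -9455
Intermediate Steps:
V(k) = 11*k
-76*126 + V(11) = -76*126 + 11*11 = -9576 + 121 = -9455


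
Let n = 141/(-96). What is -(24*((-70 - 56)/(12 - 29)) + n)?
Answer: -95969/544 ≈ -176.41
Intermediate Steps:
n = -47/32 (n = 141*(-1/96) = -47/32 ≈ -1.4688)
-(24*((-70 - 56)/(12 - 29)) + n) = -(24*((-70 - 56)/(12 - 29)) - 47/32) = -(24*(-126/(-17)) - 47/32) = -(24*(-126*(-1/17)) - 47/32) = -(24*(126/17) - 47/32) = -(3024/17 - 47/32) = -1*95969/544 = -95969/544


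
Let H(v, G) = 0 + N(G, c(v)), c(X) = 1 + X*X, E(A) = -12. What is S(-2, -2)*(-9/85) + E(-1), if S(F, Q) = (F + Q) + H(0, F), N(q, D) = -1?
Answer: -195/17 ≈ -11.471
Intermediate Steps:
c(X) = 1 + X²
H(v, G) = -1 (H(v, G) = 0 - 1 = -1)
S(F, Q) = -1 + F + Q (S(F, Q) = (F + Q) - 1 = -1 + F + Q)
S(-2, -2)*(-9/85) + E(-1) = (-1 - 2 - 2)*(-9/85) - 12 = -(-45)/85 - 12 = -5*(-9/85) - 12 = 9/17 - 12 = -195/17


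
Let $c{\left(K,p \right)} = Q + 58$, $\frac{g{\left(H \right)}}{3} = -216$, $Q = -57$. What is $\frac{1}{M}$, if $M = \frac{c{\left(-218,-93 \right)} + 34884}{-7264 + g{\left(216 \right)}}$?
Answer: $- \frac{7912}{34885} \approx -0.2268$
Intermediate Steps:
$g{\left(H \right)} = -648$ ($g{\left(H \right)} = 3 \left(-216\right) = -648$)
$c{\left(K,p \right)} = 1$ ($c{\left(K,p \right)} = -57 + 58 = 1$)
$M = - \frac{34885}{7912}$ ($M = \frac{1 + 34884}{-7264 - 648} = \frac{34885}{-7912} = 34885 \left(- \frac{1}{7912}\right) = - \frac{34885}{7912} \approx -4.4091$)
$\frac{1}{M} = \frac{1}{- \frac{34885}{7912}} = - \frac{7912}{34885}$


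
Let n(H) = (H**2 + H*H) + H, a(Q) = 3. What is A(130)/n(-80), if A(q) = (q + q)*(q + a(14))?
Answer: 1729/636 ≈ 2.7186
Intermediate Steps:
n(H) = H + 2*H**2 (n(H) = (H**2 + H**2) + H = 2*H**2 + H = H + 2*H**2)
A(q) = 2*q*(3 + q) (A(q) = (q + q)*(q + 3) = (2*q)*(3 + q) = 2*q*(3 + q))
A(130)/n(-80) = (2*130*(3 + 130))/((-80*(1 + 2*(-80)))) = (2*130*133)/((-80*(1 - 160))) = 34580/((-80*(-159))) = 34580/12720 = 34580*(1/12720) = 1729/636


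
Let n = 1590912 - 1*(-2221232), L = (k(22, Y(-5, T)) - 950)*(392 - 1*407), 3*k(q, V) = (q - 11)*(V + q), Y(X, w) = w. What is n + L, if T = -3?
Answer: 3825349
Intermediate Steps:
k(q, V) = (-11 + q)*(V + q)/3 (k(q, V) = ((q - 11)*(V + q))/3 = ((-11 + q)*(V + q))/3 = (-11 + q)*(V + q)/3)
L = 13205 (L = ((-11/3*(-3) - 11/3*22 + (⅓)*22² + (⅓)*(-3)*22) - 950)*(392 - 1*407) = ((11 - 242/3 + (⅓)*484 - 22) - 950)*(392 - 407) = ((11 - 242/3 + 484/3 - 22) - 950)*(-15) = (209/3 - 950)*(-15) = -2641/3*(-15) = 13205)
n = 3812144 (n = 1590912 + 2221232 = 3812144)
n + L = 3812144 + 13205 = 3825349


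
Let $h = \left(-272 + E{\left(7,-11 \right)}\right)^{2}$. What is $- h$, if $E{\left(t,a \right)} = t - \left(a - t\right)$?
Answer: $-61009$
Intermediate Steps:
$E{\left(t,a \right)} = - a + 2 t$
$h = 61009$ ($h = \left(-272 + \left(\left(-1\right) \left(-11\right) + 2 \cdot 7\right)\right)^{2} = \left(-272 + \left(11 + 14\right)\right)^{2} = \left(-272 + 25\right)^{2} = \left(-247\right)^{2} = 61009$)
$- h = \left(-1\right) 61009 = -61009$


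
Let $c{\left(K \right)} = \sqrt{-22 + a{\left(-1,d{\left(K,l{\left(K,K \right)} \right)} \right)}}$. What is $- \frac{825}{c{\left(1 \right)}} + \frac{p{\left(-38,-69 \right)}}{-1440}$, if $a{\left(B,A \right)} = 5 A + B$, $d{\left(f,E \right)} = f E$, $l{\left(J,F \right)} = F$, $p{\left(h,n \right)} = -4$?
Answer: $\frac{1}{360} + \frac{275 i \sqrt{2}}{2} \approx 0.0027778 + 194.45 i$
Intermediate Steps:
$d{\left(f,E \right)} = E f$
$a{\left(B,A \right)} = B + 5 A$
$c{\left(K \right)} = \sqrt{-23 + 5 K^{2}}$ ($c{\left(K \right)} = \sqrt{-22 + \left(-1 + 5 K K\right)} = \sqrt{-22 + \left(-1 + 5 K^{2}\right)} = \sqrt{-23 + 5 K^{2}}$)
$- \frac{825}{c{\left(1 \right)}} + \frac{p{\left(-38,-69 \right)}}{-1440} = - \frac{825}{\sqrt{-23 + 5 \cdot 1^{2}}} - \frac{4}{-1440} = - \frac{825}{\sqrt{-23 + 5 \cdot 1}} - - \frac{1}{360} = - \frac{825}{\sqrt{-23 + 5}} + \frac{1}{360} = - \frac{825}{\sqrt{-18}} + \frac{1}{360} = - \frac{825}{3 i \sqrt{2}} + \frac{1}{360} = - 825 \left(- \frac{i \sqrt{2}}{6}\right) + \frac{1}{360} = \frac{275 i \sqrt{2}}{2} + \frac{1}{360} = \frac{1}{360} + \frac{275 i \sqrt{2}}{2}$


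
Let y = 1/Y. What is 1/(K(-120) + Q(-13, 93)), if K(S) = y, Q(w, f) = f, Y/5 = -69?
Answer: 345/32084 ≈ 0.010753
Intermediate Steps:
Y = -345 (Y = 5*(-69) = -345)
y = -1/345 (y = 1/(-345) = -1/345 ≈ -0.0028986)
K(S) = -1/345
1/(K(-120) + Q(-13, 93)) = 1/(-1/345 + 93) = 1/(32084/345) = 345/32084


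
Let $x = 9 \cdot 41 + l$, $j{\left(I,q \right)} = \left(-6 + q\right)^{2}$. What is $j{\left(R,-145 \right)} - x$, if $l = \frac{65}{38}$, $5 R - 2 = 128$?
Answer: $\frac{852351}{38} \approx 22430.0$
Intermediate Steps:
$R = 26$ ($R = \frac{2}{5} + \frac{1}{5} \cdot 128 = \frac{2}{5} + \frac{128}{5} = 26$)
$l = \frac{65}{38}$ ($l = 65 \cdot \frac{1}{38} = \frac{65}{38} \approx 1.7105$)
$x = \frac{14087}{38}$ ($x = 9 \cdot 41 + \frac{65}{38} = 369 + \frac{65}{38} = \frac{14087}{38} \approx 370.71$)
$j{\left(R,-145 \right)} - x = \left(-6 - 145\right)^{2} - \frac{14087}{38} = \left(-151\right)^{2} - \frac{14087}{38} = 22801 - \frac{14087}{38} = \frac{852351}{38}$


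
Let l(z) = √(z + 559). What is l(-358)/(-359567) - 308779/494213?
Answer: -308779/494213 - √201/359567 ≈ -0.62483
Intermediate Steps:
l(z) = √(559 + z)
l(-358)/(-359567) - 308779/494213 = √(559 - 358)/(-359567) - 308779/494213 = √201*(-1/359567) - 308779*1/494213 = -√201/359567 - 308779/494213 = -308779/494213 - √201/359567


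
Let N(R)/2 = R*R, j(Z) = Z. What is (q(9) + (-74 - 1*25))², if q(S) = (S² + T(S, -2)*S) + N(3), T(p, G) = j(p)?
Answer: 6561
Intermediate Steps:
N(R) = 2*R² (N(R) = 2*(R*R) = 2*R²)
T(p, G) = p
q(S) = 18 + 2*S² (q(S) = (S² + S*S) + 2*3² = (S² + S²) + 2*9 = 2*S² + 18 = 18 + 2*S²)
(q(9) + (-74 - 1*25))² = ((18 + 2*9²) + (-74 - 1*25))² = ((18 + 2*81) + (-74 - 25))² = ((18 + 162) - 99)² = (180 - 99)² = 81² = 6561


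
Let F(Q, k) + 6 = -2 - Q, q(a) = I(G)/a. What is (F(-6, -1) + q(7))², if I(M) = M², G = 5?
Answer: 121/49 ≈ 2.4694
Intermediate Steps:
q(a) = 25/a (q(a) = 5²/a = 25/a)
F(Q, k) = -8 - Q (F(Q, k) = -6 + (-2 - Q) = -8 - Q)
(F(-6, -1) + q(7))² = ((-8 - 1*(-6)) + 25/7)² = ((-8 + 6) + 25*(⅐))² = (-2 + 25/7)² = (11/7)² = 121/49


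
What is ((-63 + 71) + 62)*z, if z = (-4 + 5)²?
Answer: 70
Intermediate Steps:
z = 1 (z = 1² = 1)
((-63 + 71) + 62)*z = ((-63 + 71) + 62)*1 = (8 + 62)*1 = 70*1 = 70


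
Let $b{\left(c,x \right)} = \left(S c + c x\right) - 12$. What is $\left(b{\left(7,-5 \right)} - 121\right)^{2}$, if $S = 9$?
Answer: $11025$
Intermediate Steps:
$b{\left(c,x \right)} = -12 + 9 c + c x$ ($b{\left(c,x \right)} = \left(9 c + c x\right) - 12 = -12 + 9 c + c x$)
$\left(b{\left(7,-5 \right)} - 121\right)^{2} = \left(\left(-12 + 9 \cdot 7 + 7 \left(-5\right)\right) - 121\right)^{2} = \left(\left(-12 + 63 - 35\right) - 121\right)^{2} = \left(16 - 121\right)^{2} = \left(-105\right)^{2} = 11025$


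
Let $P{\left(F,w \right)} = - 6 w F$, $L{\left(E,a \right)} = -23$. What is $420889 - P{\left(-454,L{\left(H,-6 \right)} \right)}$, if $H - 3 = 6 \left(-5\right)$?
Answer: $483541$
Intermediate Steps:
$H = -27$ ($H = 3 + 6 \left(-5\right) = 3 - 30 = -27$)
$P{\left(F,w \right)} = - 6 F w$
$420889 - P{\left(-454,L{\left(H,-6 \right)} \right)} = 420889 - \left(-6\right) \left(-454\right) \left(-23\right) = 420889 - -62652 = 420889 + 62652 = 483541$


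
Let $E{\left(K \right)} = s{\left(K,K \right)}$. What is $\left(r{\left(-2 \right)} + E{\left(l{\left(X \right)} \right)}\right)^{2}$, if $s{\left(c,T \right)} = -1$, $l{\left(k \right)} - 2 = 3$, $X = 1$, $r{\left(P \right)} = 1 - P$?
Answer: $4$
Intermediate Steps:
$l{\left(k \right)} = 5$ ($l{\left(k \right)} = 2 + 3 = 5$)
$E{\left(K \right)} = -1$
$\left(r{\left(-2 \right)} + E{\left(l{\left(X \right)} \right)}\right)^{2} = \left(\left(1 - -2\right) - 1\right)^{2} = \left(\left(1 + 2\right) - 1\right)^{2} = \left(3 - 1\right)^{2} = 2^{2} = 4$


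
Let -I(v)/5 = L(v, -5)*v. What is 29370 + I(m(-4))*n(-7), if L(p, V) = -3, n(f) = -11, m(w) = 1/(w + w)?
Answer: 235125/8 ≈ 29391.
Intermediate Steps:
m(w) = 1/(2*w)
I(v) = 15*v (I(v) = -(-15)*v = 15*v)
29370 + I(m(-4))*n(-7) = 29370 + (15*((½)/(-4)))*(-11) = 29370 + (15*((½)*(-¼)))*(-11) = 29370 + (15*(-⅛))*(-11) = 29370 - 15/8*(-11) = 29370 + 165/8 = 235125/8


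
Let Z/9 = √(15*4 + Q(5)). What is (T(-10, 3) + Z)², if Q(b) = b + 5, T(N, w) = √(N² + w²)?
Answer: 5779 + 18*√7630 ≈ 7351.3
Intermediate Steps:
Q(b) = 5 + b
Z = 9*√70 (Z = 9*√(15*4 + (5 + 5)) = 9*√(60 + 10) = 9*√70 ≈ 75.299)
(T(-10, 3) + Z)² = (√((-10)² + 3²) + 9*√70)² = (√(100 + 9) + 9*√70)² = (√109 + 9*√70)²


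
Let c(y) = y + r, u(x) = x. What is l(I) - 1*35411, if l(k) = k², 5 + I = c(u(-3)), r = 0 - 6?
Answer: -35215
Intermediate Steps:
r = -6
c(y) = -6 + y (c(y) = y - 6 = -6 + y)
I = -14 (I = -5 + (-6 - 3) = -5 - 9 = -14)
l(I) - 1*35411 = (-14)² - 1*35411 = 196 - 35411 = -35215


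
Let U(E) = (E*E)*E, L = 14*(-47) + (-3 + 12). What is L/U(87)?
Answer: -649/658503 ≈ -0.00098557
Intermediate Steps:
L = -649 (L = -658 + 9 = -649)
U(E) = E³ (U(E) = E²*E = E³)
L/U(87) = -649/(87³) = -649/658503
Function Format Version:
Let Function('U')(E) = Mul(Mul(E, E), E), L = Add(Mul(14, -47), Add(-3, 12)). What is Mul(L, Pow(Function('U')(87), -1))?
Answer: Rational(-649, 658503) ≈ -0.00098557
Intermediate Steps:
L = -649 (L = Add(-658, 9) = -649)
Function('U')(E) = Pow(E, 3) (Function('U')(E) = Mul(Pow(E, 2), E) = Pow(E, 3))
Mul(L, Pow(Function('U')(87), -1)) = Mul(-649, Pow(Pow(87, 3), -1)) = Mul(-649, Pow(658503, -1)) = Mul(-649, Rational(1, 658503)) = Rational(-649, 658503)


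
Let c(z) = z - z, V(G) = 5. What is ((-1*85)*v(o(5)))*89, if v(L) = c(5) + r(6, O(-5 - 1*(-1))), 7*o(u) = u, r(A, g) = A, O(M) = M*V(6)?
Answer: -45390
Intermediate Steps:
O(M) = 5*M (O(M) = M*5 = 5*M)
c(z) = 0
o(u) = u/7
v(L) = 6 (v(L) = 0 + 6 = 6)
((-1*85)*v(o(5)))*89 = (-1*85*6)*89 = -85*6*89 = -510*89 = -45390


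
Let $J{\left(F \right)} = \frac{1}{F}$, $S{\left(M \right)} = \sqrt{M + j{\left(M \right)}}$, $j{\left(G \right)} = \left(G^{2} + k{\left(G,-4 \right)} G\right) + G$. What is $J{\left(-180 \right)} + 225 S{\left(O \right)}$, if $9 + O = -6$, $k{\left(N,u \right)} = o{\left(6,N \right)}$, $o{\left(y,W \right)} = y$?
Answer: $- \frac{1}{180} + 225 \sqrt{105} \approx 2305.6$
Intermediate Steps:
$k{\left(N,u \right)} = 6$
$O = -15$ ($O = -9 - 6 = -15$)
$j{\left(G \right)} = G^{2} + 7 G$ ($j{\left(G \right)} = \left(G^{2} + 6 G\right) + G = G^{2} + 7 G$)
$S{\left(M \right)} = \sqrt{M + M \left(7 + M\right)}$
$J{\left(-180 \right)} + 225 S{\left(O \right)} = \frac{1}{-180} + 225 \sqrt{- 15 \left(8 - 15\right)} = - \frac{1}{180} + 225 \sqrt{\left(-15\right) \left(-7\right)} = - \frac{1}{180} + 225 \sqrt{105}$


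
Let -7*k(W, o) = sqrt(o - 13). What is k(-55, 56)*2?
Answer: -2*sqrt(43)/7 ≈ -1.8736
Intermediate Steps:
k(W, o) = -sqrt(-13 + o)/7 (k(W, o) = -sqrt(o - 13)/7 = -sqrt(-13 + o)/7)
k(-55, 56)*2 = -sqrt(-13 + 56)/7*2 = -sqrt(43)/7*2 = -2*sqrt(43)/7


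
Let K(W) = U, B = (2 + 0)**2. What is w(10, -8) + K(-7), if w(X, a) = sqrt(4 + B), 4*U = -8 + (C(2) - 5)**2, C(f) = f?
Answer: 1/4 + 2*sqrt(2) ≈ 3.0784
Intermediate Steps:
B = 4 (B = 2**2 = 4)
U = 1/4 (U = (-8 + (2 - 5)**2)/4 = (-8 + (-3)**2)/4 = (-8 + 9)/4 = (1/4)*1 = 1/4 ≈ 0.25000)
K(W) = 1/4
w(X, a) = 2*sqrt(2) (w(X, a) = sqrt(4 + 4) = sqrt(8) = 2*sqrt(2))
w(10, -8) + K(-7) = 2*sqrt(2) + 1/4 = 1/4 + 2*sqrt(2)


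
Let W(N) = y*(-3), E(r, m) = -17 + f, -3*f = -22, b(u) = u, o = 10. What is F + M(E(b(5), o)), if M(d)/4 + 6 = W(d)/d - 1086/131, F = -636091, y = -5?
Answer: -2416750441/3799 ≈ -6.3615e+5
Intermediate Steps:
f = 22/3 (f = -⅓*(-22) = 22/3 ≈ 7.3333)
E(r, m) = -29/3 (E(r, m) = -17 + 22/3 = -29/3)
W(N) = 15 (W(N) = -5*(-3) = 15)
M(d) = -7488/131 + 60/d (M(d) = -24 + 4*(15/d - 1086/131) = -24 + 4*(-1086/131 + 15/d) = -24 + (-4344/131 + 60/d) = -7488/131 + 60/d)
F + M(E(b(5), o)) = -636091 + (-7488/131 + 60/(-29/3)) = -636091 + (-7488/131 + 60*(-3/29)) = -636091 + (-7488/131 - 180/29) = -636091 - 240732/3799 = -2416750441/3799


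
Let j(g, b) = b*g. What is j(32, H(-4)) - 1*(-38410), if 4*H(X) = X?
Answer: 38378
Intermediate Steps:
H(X) = X/4
j(32, H(-4)) - 1*(-38410) = ((1/4)*(-4))*32 - 1*(-38410) = -1*32 + 38410 = -32 + 38410 = 38378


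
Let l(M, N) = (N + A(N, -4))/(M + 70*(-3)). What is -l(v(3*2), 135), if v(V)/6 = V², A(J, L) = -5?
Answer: -65/3 ≈ -21.667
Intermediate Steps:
v(V) = 6*V²
l(M, N) = (-5 + N)/(-210 + M) (l(M, N) = (N - 5)/(M + 70*(-3)) = (-5 + N)/(M - 210) = (-5 + N)/(-210 + M))
-l(v(3*2), 135) = -(-5 + 135)/(-210 + 6*(3*2)²) = -130/(-210 + 6*6²) = -130/(-210 + 6*36) = -130/(-210 + 216) = -130/6 = -1*65/3 = -65/3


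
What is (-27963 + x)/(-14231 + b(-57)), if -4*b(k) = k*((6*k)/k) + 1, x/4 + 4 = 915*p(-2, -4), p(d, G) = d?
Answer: 141196/56583 ≈ 2.4954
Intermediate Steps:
x = -7336 (x = -16 + 4*(915*(-2)) = -16 + 4*(-1830) = -16 - 7320 = -7336)
b(k) = -¼ - 3*k/2 (b(k) = -(k*((6*k)/k) + 1)/4 = -(k*6 + 1)/4 = -(6*k + 1)/4 = -(1 + 6*k)/4 = -¼ - 3*k/2)
(-27963 + x)/(-14231 + b(-57)) = (-27963 - 7336)/(-14231 + (-¼ - 3/2*(-57))) = -35299/(-14231 + (-¼ + 171/2)) = -35299/(-14231 + 341/4) = -35299/(-56583/4) = -35299*(-4/56583) = 141196/56583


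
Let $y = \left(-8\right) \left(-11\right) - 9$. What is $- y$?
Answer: $-79$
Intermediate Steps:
$y = 79$ ($y = 88 - 9 = 79$)
$- y = \left(-1\right) 79 = -79$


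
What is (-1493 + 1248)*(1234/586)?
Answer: -151165/293 ≈ -515.92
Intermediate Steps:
(-1493 + 1248)*(1234/586) = -302330/586 = -245*617/293 = -151165/293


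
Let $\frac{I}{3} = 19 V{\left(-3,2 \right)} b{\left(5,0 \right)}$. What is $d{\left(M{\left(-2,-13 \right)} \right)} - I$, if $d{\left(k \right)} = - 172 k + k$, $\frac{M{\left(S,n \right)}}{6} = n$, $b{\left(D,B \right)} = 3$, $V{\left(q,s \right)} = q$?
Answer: $13851$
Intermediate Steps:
$M{\left(S,n \right)} = 6 n$
$d{\left(k \right)} = - 171 k$
$I = -513$ ($I = 3 \cdot 19 \left(-3\right) 3 = 3 \left(\left(-57\right) 3\right) = 3 \left(-171\right) = -513$)
$d{\left(M{\left(-2,-13 \right)} \right)} - I = - 171 \cdot 6 \left(-13\right) - -513 = \left(-171\right) \left(-78\right) + 513 = 13338 + 513 = 13851$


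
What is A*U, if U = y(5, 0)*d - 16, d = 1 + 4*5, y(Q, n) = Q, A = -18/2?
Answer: -801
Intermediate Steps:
A = -9 (A = -18*½ = -9)
d = 21 (d = 1 + 20 = 21)
U = 89 (U = 5*21 - 16 = 105 - 16 = 89)
A*U = -9*89 = -801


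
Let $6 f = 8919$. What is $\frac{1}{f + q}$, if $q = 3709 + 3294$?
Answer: $\frac{2}{16979} \approx 0.00011779$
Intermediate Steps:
$f = \frac{2973}{2}$ ($f = \frac{1}{6} \cdot 8919 = \frac{2973}{2} \approx 1486.5$)
$q = 7003$
$\frac{1}{f + q} = \frac{1}{\frac{2973}{2} + 7003} = \frac{1}{\frac{16979}{2}} = \frac{2}{16979}$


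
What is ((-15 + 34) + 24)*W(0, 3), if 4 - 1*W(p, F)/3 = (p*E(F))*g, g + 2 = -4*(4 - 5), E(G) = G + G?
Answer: 516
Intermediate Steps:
E(G) = 2*G
g = 2 (g = -2 - 4*(4 - 5) = -2 - 4*(-1) = -2 + 4 = 2)
W(p, F) = 12 - 12*F*p (W(p, F) = 12 - 3*p*(2*F)*2 = 12 - 3*2*F*p*2 = 12 - 12*F*p)
((-15 + 34) + 24)*W(0, 3) = ((-15 + 34) + 24)*(12 - 12*3*0) = (19 + 24)*(12 + 0) = 43*12 = 516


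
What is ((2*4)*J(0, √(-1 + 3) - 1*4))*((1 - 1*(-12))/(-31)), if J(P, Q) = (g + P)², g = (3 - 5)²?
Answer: -1664/31 ≈ -53.677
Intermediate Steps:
g = 4 (g = (-2)² = 4)
J(P, Q) = (4 + P)²
((2*4)*J(0, √(-1 + 3) - 1*4))*((1 - 1*(-12))/(-31)) = ((2*4)*(4 + 0)²)*((1 - 1*(-12))/(-31)) = (8*4²)*((1 + 12)*(-1/31)) = (8*16)*(13*(-1/31)) = 128*(-13/31) = -1664/31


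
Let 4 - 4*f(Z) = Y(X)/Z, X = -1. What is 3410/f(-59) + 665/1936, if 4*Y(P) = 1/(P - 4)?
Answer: 257549135/75504 ≈ 3411.1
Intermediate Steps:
Y(P) = 1/(4*(-4 + P)) (Y(P) = 1/(4*(P - 4)) = 1/(4*(-4 + P)))
f(Z) = 1 + 1/(80*Z) (f(Z) = 1 - 1/(4*(-4 - 1))/(4*Z) = 1 - (¼)/(-5)/(4*Z) = 1 - (¼)*(-⅕)/(4*Z) = 1 - (-1)/(80*Z) = 1 + 1/(80*Z))
3410/f(-59) + 665/1936 = 3410/(((1/80 - 59)/(-59))) + 665/1936 = 3410/((-1/59*(-4719/80))) + 665*(1/1936) = 3410/(4719/4720) + 665/1936 = 3410*(4720/4719) + 665/1936 = 1463200/429 + 665/1936 = 257549135/75504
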